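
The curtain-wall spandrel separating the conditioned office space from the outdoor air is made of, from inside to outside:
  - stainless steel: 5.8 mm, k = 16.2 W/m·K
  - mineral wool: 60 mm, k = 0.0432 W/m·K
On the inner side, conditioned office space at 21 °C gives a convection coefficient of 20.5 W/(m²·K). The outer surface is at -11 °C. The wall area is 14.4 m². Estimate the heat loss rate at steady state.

Series thermal resistances:
R_inner film = 1/(h_i·A) = 1/(20.5×14.4) = 0.003388 K/W
R_stainless steel = L/(kA) = 0.0058/(16.2×14.4) = 2.486×10^-5 K/W
R_mineral wool = L/(kA) = 0.06/(0.0432×14.4) = 0.09645 K/W
R_total = 0.09986 K/W
Q = ΔT / R_total = 32 / 0.09986

Q ≈ 320 W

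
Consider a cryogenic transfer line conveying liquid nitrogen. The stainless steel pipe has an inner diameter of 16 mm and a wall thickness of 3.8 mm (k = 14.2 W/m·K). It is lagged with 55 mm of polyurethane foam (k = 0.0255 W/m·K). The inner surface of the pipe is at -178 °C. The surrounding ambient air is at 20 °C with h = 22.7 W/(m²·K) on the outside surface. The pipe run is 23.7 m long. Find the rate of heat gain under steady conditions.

Q ≈ 429 W

Treating each annulus and film as a series resistance:
R_stainless steel pipe wall = ln(11.8/8)/(2π×14.2×23.7) = 1.838×10^-4 K/W
R_polyurethane foam = ln(66.8/11.8)/(2π×0.0255×23.7) = 0.4565 K/W
R_outer film = 1/(h_o·2πr_oL) = 1/(22.7×2π×0.0668×23.7) = 0.004429 K/W
R_total = 0.4612 K/W
Q = ΔT/R_total = 198/0.4612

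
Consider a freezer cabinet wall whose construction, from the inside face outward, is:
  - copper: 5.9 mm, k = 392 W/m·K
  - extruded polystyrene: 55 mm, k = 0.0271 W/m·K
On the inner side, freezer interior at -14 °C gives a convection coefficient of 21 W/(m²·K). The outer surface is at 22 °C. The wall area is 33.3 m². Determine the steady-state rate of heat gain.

Series thermal resistances:
R_inner film = 1/(h_i·A) = 1/(21×33.3) = 0.00143 K/W
R_copper = L/(kA) = 0.0059/(392×33.3) = 4.52×10^-7 K/W
R_extruded polystyrene = L/(kA) = 0.055/(0.0271×33.3) = 0.06095 K/W
R_total = 0.06238 K/W
Q = ΔT / R_total = 36 / 0.06238

Q ≈ 577 W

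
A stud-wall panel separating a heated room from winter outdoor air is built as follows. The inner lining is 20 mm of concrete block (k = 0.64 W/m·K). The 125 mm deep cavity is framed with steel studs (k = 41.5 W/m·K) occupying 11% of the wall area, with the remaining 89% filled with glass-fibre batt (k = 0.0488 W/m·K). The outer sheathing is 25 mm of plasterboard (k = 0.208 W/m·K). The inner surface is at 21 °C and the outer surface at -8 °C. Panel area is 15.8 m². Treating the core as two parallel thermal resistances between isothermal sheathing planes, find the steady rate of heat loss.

Q ≈ 2570 W

Sheathing layers in series; stud and cavity paths in parallel between them.
R_inner = 0.02/(0.64×15.8) = 0.001978 K/W
R_stud  = 0.125/(41.5×0.11×15.8) = 0.001733 K/W
R_cav   = 0.125/(0.0488×0.89×15.8) = 0.1822 K/W
1/R_core = 1/R_stud + 1/R_cav → R_core = 0.001717 K/W
R_outer = 0.025/(0.208×15.8) = 0.007607 K/W
R_total = 0.0113 K/W
Q = ΔT/R_total = 29/0.0113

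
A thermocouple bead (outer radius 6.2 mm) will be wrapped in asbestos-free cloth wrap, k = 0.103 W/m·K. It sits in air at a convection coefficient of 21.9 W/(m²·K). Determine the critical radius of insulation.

r_cr ≈ 9.41 mm

For a sphere r_cr = 2k/h = 2×0.103/21.9
r_cr = 9.41 mm; since the bare radius (6.2 mm) is below r_cr, adding a thin layer of insulation will *increase* heat loss.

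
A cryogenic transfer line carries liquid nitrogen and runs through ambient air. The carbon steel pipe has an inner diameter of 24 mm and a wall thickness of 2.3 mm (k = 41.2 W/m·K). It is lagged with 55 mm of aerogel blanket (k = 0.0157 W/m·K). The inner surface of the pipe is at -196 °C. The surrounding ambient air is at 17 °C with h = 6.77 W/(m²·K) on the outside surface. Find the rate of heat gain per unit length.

Radial resistances (cylindrical: R_cond = ln(r_o/r_i)/(2πkL), R_conv = 1/(h·2πrL)):
R_carbon steel pipe wall = ln(14.3/12)/(2π×41.2×1) = 6.774×10^-4 K/W
R_aerogel blanket = ln(69.3/14.3)/(2π×0.0157×1) = 16 K/W
R_outer film = 1/(h_o·2πr_oL) = 1/(6.77×2π×0.0693×1) = 0.3392 K/W
R_total = 16.34 K/W
Q = ΔT/R_total = 213/16.34

q′ ≈ 13 W/m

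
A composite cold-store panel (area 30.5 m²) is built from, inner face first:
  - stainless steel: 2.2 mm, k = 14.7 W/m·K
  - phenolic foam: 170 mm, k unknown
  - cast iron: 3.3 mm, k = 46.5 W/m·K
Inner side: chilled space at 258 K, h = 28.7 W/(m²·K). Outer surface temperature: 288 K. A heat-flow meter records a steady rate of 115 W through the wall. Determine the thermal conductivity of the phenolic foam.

Using the resistance-network approach (series):
R_inner film = 1/(h_i·A) = 1/(28.7×30.5) = 0.001142 K/W
R_stainless steel = L/(kA) = 0.0022/(14.7×30.5) = 4.907×10^-6 K/W
R_cast iron = L/(kA) = 0.0033/(46.5×30.5) = 2.327×10^-6 K/W
Sum of known resistances R_other = 0.00115 K/W
Total R = ΔT/Q = 30/115 = 0.2609 K/W
R_phenolic foam = R_total − R_other = 0.2597 K/W
k = L/(R·A) = 0.17/(0.2597×30.5)

k ≈ 0.0215 W/(m·K)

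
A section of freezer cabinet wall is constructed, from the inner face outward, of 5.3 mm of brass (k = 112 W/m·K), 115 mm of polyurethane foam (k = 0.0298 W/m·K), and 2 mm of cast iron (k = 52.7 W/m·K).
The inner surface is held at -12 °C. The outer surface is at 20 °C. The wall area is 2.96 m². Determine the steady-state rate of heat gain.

Q ≈ 24.5 W

Thermal resistances in series:
R_brass = L/(kA) = 0.0053/(112×2.96) = 1.599×10^-5 K/W
R_polyurethane foam = L/(kA) = 0.115/(0.0298×2.96) = 1.304 K/W
R_cast iron = L/(kA) = 0.002/(52.7×2.96) = 1.282×10^-5 K/W
R_total = 1.304 K/W
Q = ΔT / R_total = 32 / 1.304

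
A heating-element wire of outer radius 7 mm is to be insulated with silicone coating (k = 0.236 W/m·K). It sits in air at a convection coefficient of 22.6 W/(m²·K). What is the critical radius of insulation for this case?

r_cr ≈ 10.4 mm

For a cylinder r_cr = k/h = 0.236/22.6
r_cr = 10.4 mm; since the bare radius (7 mm) is below r_cr, adding a thin layer of insulation will *increase* heat loss.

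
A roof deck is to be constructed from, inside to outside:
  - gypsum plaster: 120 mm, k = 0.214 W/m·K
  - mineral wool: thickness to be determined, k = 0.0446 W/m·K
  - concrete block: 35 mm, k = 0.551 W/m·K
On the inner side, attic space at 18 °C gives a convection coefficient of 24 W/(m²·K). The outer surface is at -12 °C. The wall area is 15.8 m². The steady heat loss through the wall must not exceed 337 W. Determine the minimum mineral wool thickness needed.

L ≈ 33 mm

Model the wall as resistances in series:
R_inner film = 1/(h_i·A) = 1/(24×15.8) = 0.002637 K/W
R_gypsum plaster = L/(kA) = 0.12/(0.214×15.8) = 0.03549 K/W
R_concrete block = L/(kA) = 0.035/(0.551×15.8) = 0.00402 K/W
Sum of the known resistances R_other = 0.04215 K/W
Required total resistance R_tot = ΔT/Q_allow = 30/337 = 0.08902 K/W
R_mineral wool = R_tot − R_other = 0.04687 K/W
L = R·k·A = 0.04687×0.0446×15.8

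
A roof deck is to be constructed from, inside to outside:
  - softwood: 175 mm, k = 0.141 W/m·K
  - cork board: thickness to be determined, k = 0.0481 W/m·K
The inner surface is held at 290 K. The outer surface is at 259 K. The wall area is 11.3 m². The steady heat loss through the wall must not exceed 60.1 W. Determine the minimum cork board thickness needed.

L ≈ 221 mm

Using the resistance-network approach (series):
R_softwood = L/(kA) = 0.175/(0.141×11.3) = 0.1098 K/W
Sum of the known resistances R_other = 0.1098 K/W
Required total resistance R_tot = ΔT/Q_allow = 31/60.1 = 0.5158 K/W
R_cork board = R_tot − R_other = 0.406 K/W
L = R·k·A = 0.406×0.0481×11.3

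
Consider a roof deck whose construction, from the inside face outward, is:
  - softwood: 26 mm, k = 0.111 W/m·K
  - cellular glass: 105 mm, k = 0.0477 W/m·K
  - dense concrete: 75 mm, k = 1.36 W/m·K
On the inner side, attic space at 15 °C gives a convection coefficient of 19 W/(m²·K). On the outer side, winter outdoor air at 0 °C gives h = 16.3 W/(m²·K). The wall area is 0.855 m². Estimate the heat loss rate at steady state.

Treating each layer as a thermal resistance in series:
R_inner film = 1/(h_i·A) = 1/(19×0.855) = 0.06156 K/W
R_softwood = L/(kA) = 0.026/(0.111×0.855) = 0.274 K/W
R_cellular glass = L/(kA) = 0.105/(0.0477×0.855) = 2.575 K/W
R_dense concrete = L/(kA) = 0.075/(1.36×0.855) = 0.0645 K/W
R_outer film = 1/(h_o·A) = 1/(16.3×0.855) = 0.07175 K/W
R_total = 3.046 K/W
Q = ΔT / R_total = 15 / 3.046

Q ≈ 4.92 W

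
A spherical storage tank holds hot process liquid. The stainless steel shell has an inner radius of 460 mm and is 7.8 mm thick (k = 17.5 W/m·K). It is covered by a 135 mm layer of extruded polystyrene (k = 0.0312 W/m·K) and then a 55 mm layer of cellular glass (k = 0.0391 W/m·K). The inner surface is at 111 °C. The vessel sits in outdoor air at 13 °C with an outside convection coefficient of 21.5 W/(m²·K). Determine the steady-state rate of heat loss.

Each spherical layer contributes R = (1/r_i − 1/r_o)/(4πk):
R_stainless steel shell = (1/0.46 − 1/0.4678)/(4π×17.5) = 1.648×10^-4 K/W
R_extruded polystyrene = (1/0.4678 − 1/0.6028)/(4π×0.0312) = 1.221 K/W
R_cellular glass = (1/0.6028 − 1/0.6578)/(4π×0.0391) = 0.2823 K/W
R_outer film = 1/(h·4πr_o²) = 1/(21.5×4π×0.6578²) = 0.008554 K/W
R_total = 1.512 K/W
Q = ΔT/R_total = 98/1.512

Q ≈ 64.8 W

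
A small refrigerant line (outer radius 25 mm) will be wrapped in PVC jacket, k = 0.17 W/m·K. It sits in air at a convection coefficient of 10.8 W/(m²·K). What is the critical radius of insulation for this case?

For a cylinder r_cr = k/h = 0.17/10.8
r_cr = 15.7 mm; since the bare radius (25 mm) is above r_cr, any added insulation will reduce heat loss.

r_cr ≈ 15.7 mm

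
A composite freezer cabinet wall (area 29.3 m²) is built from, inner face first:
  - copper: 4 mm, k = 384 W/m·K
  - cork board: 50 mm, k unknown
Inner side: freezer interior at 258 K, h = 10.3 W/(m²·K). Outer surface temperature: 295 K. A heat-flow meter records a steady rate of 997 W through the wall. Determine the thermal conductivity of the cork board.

k ≈ 0.0505 W/(m·K)

Model the wall as resistances in series:
R_inner film = 1/(h_i·A) = 1/(10.3×29.3) = 0.003314 K/W
R_copper = L/(kA) = 0.004/(384×29.3) = 3.555×10^-7 K/W
Sum of known resistances R_other = 0.003314 K/W
Total R = ΔT/Q = 37/997 = 0.03711 K/W
R_cork board = R_total − R_other = 0.0338 K/W
k = L/(R·A) = 0.05/(0.0338×29.3)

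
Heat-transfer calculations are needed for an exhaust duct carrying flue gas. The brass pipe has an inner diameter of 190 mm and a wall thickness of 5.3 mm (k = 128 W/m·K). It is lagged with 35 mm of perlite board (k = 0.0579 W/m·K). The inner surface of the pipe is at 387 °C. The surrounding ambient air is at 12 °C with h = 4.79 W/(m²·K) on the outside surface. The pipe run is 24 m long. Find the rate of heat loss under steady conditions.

Cylindrical conduction, so R = ln(r₂/r₁)/(2πkL) per layer, in series:
R_brass pipe wall = ln(100.3/95)/(2π×128×24) = 2.813×10^-6 K/W
R_perlite board = ln(135.3/100.3)/(2π×0.0579×24) = 0.03428 K/W
R_outer film = 1/(h_o·2πr_oL) = 1/(4.79×2π×0.1353×24) = 0.01023 K/W
R_total = 0.04452 K/W
Q = ΔT/R_total = 375/0.04452

Q ≈ 8420 W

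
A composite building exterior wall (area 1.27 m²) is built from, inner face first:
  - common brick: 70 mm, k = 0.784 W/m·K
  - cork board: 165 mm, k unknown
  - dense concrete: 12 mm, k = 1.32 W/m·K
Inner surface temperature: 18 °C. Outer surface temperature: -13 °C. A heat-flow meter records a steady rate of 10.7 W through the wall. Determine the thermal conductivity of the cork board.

k ≈ 0.0461 W/(m·K)

Series thermal resistances:
R_common brick = L/(kA) = 0.07/(0.784×1.27) = 0.0703 K/W
R_dense concrete = L/(kA) = 0.012/(1.32×1.27) = 0.007158 K/W
Sum of known resistances R_other = 0.07746 K/W
Total R = ΔT/Q = 31/10.7 = 2.897 K/W
R_cork board = R_total − R_other = 2.82 K/W
k = L/(R·A) = 0.165/(2.82×1.27)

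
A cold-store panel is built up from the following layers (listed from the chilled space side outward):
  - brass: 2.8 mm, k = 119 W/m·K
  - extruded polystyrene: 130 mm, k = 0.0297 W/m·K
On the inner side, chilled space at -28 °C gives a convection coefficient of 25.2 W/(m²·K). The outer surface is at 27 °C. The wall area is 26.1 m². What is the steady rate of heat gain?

Q ≈ 325 W

Treating each layer as a thermal resistance in series:
R_inner film = 1/(h_i·A) = 1/(25.2×26.1) = 0.00152 K/W
R_brass = L/(kA) = 0.0028/(119×26.1) = 9.015×10^-7 K/W
R_extruded polystyrene = L/(kA) = 0.13/(0.0297×26.1) = 0.1677 K/W
R_total = 0.1692 K/W
Q = ΔT / R_total = 55 / 0.1692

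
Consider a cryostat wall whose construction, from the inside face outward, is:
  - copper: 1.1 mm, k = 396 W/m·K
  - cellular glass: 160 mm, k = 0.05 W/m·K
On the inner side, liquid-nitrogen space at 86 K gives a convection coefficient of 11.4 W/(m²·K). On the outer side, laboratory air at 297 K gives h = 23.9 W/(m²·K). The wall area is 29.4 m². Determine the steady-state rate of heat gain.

Q ≈ 1860 W

Treating each layer as a thermal resistance in series:
R_inner film = 1/(h_i·A) = 1/(11.4×29.4) = 0.002984 K/W
R_copper = L/(kA) = 0.0011/(396×29.4) = 9.448×10^-8 K/W
R_cellular glass = L/(kA) = 0.16/(0.05×29.4) = 0.1088 K/W
R_outer film = 1/(h_o·A) = 1/(23.9×29.4) = 0.001423 K/W
R_total = 0.1133 K/W
Q = ΔT / R_total = 211 / 0.1133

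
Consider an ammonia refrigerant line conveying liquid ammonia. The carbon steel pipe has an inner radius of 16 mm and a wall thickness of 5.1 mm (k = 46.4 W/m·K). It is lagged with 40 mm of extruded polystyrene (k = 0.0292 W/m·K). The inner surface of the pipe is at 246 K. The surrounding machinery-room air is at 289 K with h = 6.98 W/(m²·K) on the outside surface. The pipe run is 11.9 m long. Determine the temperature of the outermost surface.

Per-layer cylindrical resistances, series-summed:
R_carbon steel pipe wall = ln(21.1/16)/(2π×46.4×11.9) = 7.975×10^-5 K/W
R_extruded polystyrene = ln(61.1/21.1)/(2π×0.0292×11.9) = 0.487 K/W
R_outer film = 1/(h_o·2πr_oL) = 1/(6.98×2π×0.0611×11.9) = 0.03136 K/W
R_total = 0.5184 K/W
Q = ΔT/R_total = 43/0.5184
Q = 82.9 W
T_interface = T_inner + Q·ΣR(inner→interface) = 246 + 82.9×0.4871

T ≈ 286 K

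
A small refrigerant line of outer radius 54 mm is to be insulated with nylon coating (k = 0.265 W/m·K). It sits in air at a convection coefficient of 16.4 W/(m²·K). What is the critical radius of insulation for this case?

r_cr ≈ 16.2 mm

For a cylinder r_cr = k/h = 0.265/16.4
r_cr = 16.2 mm; since the bare radius (54 mm) is above r_cr, any added insulation will reduce heat loss.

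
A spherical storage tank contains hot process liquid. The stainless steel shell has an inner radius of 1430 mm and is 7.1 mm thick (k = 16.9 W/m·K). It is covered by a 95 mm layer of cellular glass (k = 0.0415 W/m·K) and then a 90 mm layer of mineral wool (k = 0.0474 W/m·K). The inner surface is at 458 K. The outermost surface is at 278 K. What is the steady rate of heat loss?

Q ≈ 1250 W

Each spherical layer contributes R = (1/r_i − 1/r_o)/(4πk):
R_stainless steel shell = (1/1.43 − 1/1.4371)/(4π×16.9) = 1.627×10^-5 K/W
R_cellular glass = (1/1.4371 − 1/1.5321)/(4π×0.0415) = 0.08274 K/W
R_mineral wool = (1/1.5321 − 1/1.6221)/(4π×0.0474) = 0.0608 K/W
R_total = 0.1435 K/W
Q = ΔT/R_total = 180/0.1435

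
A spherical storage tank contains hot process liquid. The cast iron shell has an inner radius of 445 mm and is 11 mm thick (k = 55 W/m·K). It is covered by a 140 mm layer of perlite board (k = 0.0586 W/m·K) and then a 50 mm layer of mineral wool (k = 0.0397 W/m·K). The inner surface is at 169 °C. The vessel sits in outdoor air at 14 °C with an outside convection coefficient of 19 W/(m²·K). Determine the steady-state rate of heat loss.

Radial (spherical) resistances in series:
R_cast iron shell = (1/0.445 − 1/0.456)/(4π×55) = 7.843×10^-5 K/W
R_perlite board = (1/0.456 − 1/0.596)/(4π×0.0586) = 0.6995 K/W
R_mineral wool = (1/0.596 − 1/0.646)/(4π×0.0397) = 0.2603 K/W
R_outer film = 1/(h·4πr_o²) = 1/(19×4π×0.646²) = 0.01004 K/W
R_total = 0.97 K/W
Q = ΔT/R_total = 155/0.97

Q ≈ 160 W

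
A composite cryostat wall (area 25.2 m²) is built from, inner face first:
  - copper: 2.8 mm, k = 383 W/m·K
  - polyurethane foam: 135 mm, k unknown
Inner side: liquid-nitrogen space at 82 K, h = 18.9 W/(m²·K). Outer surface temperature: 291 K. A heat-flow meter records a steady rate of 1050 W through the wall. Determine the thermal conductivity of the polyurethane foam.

k ≈ 0.0272 W/(m·K)

Treating each layer as a thermal resistance in series:
R_inner film = 1/(h_i·A) = 1/(18.9×25.2) = 0.0021 K/W
R_copper = L/(kA) = 0.0028/(383×25.2) = 2.901×10^-7 K/W
Sum of known resistances R_other = 0.0021 K/W
Total R = ΔT/Q = 209/1050 = 0.199 K/W
R_polyurethane foam = R_total − R_other = 0.1969 K/W
k = L/(R·A) = 0.135/(0.1969×25.2)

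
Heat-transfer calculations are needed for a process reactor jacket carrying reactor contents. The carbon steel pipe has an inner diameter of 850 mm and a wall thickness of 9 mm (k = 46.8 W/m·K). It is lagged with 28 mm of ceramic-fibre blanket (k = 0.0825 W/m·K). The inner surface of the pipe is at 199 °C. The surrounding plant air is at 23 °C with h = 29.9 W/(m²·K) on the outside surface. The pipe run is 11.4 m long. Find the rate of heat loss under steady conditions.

Radial resistances (cylindrical: R_cond = ln(r_o/r_i)/(2πkL), R_conv = 1/(h·2πrL)):
R_carbon steel pipe wall = ln(434/425)/(2π×46.8×11.4) = 6.251×10^-6 K/W
R_ceramic-fibre blanket = ln(462/434)/(2π×0.0825×11.4) = 0.01058 K/W
R_outer film = 1/(h_o·2πr_oL) = 1/(29.9×2π×0.462×11.4) = 0.001011 K/W
R_total = 0.0116 K/W
Q = ΔT/R_total = 176/0.0116

Q ≈ 15200 W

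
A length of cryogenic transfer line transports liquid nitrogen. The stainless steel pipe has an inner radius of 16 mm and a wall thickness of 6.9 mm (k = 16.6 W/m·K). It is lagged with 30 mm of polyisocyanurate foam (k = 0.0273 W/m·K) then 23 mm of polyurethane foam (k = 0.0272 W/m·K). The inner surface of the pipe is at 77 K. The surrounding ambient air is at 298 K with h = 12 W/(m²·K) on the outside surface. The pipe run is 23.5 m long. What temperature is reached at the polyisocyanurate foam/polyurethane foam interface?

Treating each annulus and film as a series resistance:
R_stainless steel pipe wall = ln(22.9/16)/(2π×16.6×23.5) = 1.463×10^-4 K/W
R_polyisocyanurate foam = ln(52.9/22.9)/(2π×0.0273×23.5) = 0.2077 K/W
R_polyurethane foam = ln(75.9/52.9)/(2π×0.0272×23.5) = 0.08989 K/W
R_outer film = 1/(h_o·2πr_oL) = 1/(12×2π×0.0759×23.5) = 0.007436 K/W
R_total = 0.3052 K/W
Q = ΔT/R_total = 221/0.3052
Q = 724 W
T_interface = T_inner + Q·ΣR(inner→interface) = 77 + 724×0.2079

T ≈ 228 K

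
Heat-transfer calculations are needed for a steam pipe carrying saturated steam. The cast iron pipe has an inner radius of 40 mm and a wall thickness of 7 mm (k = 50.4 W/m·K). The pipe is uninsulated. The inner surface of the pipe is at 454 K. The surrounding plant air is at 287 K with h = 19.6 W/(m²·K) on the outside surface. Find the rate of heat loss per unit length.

q′ ≈ 964 W/m

For a radial system each layer contributes R = ln(r_out/r_in)/(2πkL); films add R = 1/(hA).
R_cast iron pipe wall = ln(47/40)/(2π×50.4×1) = 5.093×10^-4 K/W
R_outer film = 1/(h_o·2πr_oL) = 1/(19.6×2π×0.047×1) = 0.1728 K/W
R_total = 0.1733 K/W
Q = ΔT/R_total = 167/0.1733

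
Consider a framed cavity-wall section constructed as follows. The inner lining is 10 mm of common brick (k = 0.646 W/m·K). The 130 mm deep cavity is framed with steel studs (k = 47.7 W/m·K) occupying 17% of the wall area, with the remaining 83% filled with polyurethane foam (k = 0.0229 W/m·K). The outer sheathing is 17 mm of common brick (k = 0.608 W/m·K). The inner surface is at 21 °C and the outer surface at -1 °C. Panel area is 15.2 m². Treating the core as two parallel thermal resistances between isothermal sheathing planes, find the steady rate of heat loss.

Q ≈ 5630 W

Sheathing layers in series; stud and cavity paths in parallel between them.
R_inner = 0.01/(0.646×15.2) = 0.001018 K/W
R_stud  = 0.13/(47.7×0.17×15.2) = 0.001055 K/W
R_cav   = 0.13/(0.0229×0.83×15.2) = 0.45 K/W
1/R_core = 1/R_stud + 1/R_cav → R_core = 0.001052 K/W
R_outer = 0.017/(0.608×15.2) = 0.00184 K/W
R_total = 0.00391 K/W
Q = ΔT/R_total = 22/0.00391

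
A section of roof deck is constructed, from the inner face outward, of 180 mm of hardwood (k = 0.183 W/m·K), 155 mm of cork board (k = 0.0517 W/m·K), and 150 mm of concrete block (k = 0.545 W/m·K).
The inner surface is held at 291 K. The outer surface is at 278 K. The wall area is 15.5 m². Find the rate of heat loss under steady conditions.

Treating each layer as a thermal resistance in series:
R_hardwood = L/(kA) = 0.18/(0.183×15.5) = 0.06346 K/W
R_cork board = L/(kA) = 0.155/(0.0517×15.5) = 0.1934 K/W
R_concrete block = L/(kA) = 0.15/(0.545×15.5) = 0.01776 K/W
R_total = 0.2746 K/W
Q = ΔT / R_total = 13 / 0.2746

Q ≈ 47.3 W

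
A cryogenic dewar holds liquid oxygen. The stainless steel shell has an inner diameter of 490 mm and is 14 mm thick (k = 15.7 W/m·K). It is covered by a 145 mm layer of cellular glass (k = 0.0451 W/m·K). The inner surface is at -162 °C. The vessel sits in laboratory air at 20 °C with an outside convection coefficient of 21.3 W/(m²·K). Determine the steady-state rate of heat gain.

Q ≈ 73.7 W

For a spherical shell R = (1/r₁ − 1/r₂)/(4πk); film R = 1/(h·4πr²). In series:
R_stainless steel shell = (1/0.245 − 1/0.259)/(4π×15.7) = 0.001118 K/W
R_cellular glass = (1/0.259 − 1/0.404)/(4π×0.0451) = 2.445 K/W
R_outer film = 1/(h·4πr_o²) = 1/(21.3×4π×0.404²) = 0.02289 K/W
R_total = 2.469 K/W
Q = ΔT/R_total = 182/2.469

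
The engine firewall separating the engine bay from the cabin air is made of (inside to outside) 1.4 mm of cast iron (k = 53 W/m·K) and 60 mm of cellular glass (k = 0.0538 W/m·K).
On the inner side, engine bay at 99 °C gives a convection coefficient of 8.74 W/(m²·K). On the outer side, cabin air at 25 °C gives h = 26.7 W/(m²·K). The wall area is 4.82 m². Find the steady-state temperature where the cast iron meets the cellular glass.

Treating each layer as a thermal resistance in series:
R_inner film = 1/(h_i·A) = 1/(8.74×4.82) = 0.02374 K/W
R_cast iron = L/(kA) = 0.0014/(53×4.82) = 5.48×10^-6 K/W
R_cellular glass = L/(kA) = 0.06/(0.0538×4.82) = 0.2314 K/W
R_outer film = 1/(h_o·A) = 1/(26.7×4.82) = 0.00777 K/W
R_total = 0.2629 K/W;  Q = ΔT/R_total = 74/0.2629 = 281.5 W
T_interface = T_inner − Q·ΣR(inner→interface) = 99 − 281×0.02374

T ≈ 92.3 °C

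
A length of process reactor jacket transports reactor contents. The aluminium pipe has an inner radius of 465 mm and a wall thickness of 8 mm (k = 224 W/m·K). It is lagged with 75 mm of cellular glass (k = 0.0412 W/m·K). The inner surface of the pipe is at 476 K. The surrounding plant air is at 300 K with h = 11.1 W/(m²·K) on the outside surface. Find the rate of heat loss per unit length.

q′ ≈ 296 W/m

For a radial system each layer contributes R = ln(r_out/r_in)/(2πkL); films add R = 1/(hA).
R_aluminium pipe wall = ln(473/465)/(2π×224×1) = 1.212×10^-5 K/W
R_cellular glass = ln(548/473)/(2π×0.0412×1) = 0.5686 K/W
R_outer film = 1/(h_o·2πr_oL) = 1/(11.1×2π×0.548×1) = 0.02616 K/W
R_total = 0.5947 K/W
Q = ΔT/R_total = 176/0.5947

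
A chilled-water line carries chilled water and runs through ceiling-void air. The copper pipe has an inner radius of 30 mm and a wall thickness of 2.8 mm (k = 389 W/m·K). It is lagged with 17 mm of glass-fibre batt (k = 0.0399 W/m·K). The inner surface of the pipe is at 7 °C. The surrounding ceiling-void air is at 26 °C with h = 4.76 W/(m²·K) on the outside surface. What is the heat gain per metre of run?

q′ ≈ 8.13 W/m

Per-layer cylindrical resistances, series-summed:
R_copper pipe wall = ln(32.8/30)/(2π×389×1) = 3.651×10^-5 K/W
R_glass-fibre batt = ln(49.8/32.8)/(2π×0.0399×1) = 1.666 K/W
R_outer film = 1/(h_o·2πr_oL) = 1/(4.76×2π×0.0498×1) = 0.6714 K/W
R_total = 2.337 K/W
Q = ΔT/R_total = 19/2.337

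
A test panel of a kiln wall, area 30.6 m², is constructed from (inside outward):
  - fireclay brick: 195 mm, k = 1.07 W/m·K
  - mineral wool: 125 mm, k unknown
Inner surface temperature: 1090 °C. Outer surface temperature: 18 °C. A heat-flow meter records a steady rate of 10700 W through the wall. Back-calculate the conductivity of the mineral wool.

Using the resistance-network approach (series):
R_fireclay brick = L/(kA) = 0.195/(1.07×30.6) = 0.005956 K/W
Sum of known resistances R_other = 0.005956 K/W
Total R = ΔT/Q = 1072/10700 = 0.1002 K/W
R_mineral wool = R_total − R_other = 0.09423 K/W
k = L/(R·A) = 0.125/(0.09423×30.6)

k ≈ 0.0434 W/(m·K)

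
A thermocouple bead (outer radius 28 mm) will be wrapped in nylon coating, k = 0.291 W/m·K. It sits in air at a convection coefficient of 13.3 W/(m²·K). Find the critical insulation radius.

r_cr ≈ 43.8 mm

For a sphere r_cr = 2k/h = 2×0.291/13.3
r_cr = 43.8 mm; since the bare radius (28 mm) is below r_cr, adding a thin layer of insulation will *increase* heat loss.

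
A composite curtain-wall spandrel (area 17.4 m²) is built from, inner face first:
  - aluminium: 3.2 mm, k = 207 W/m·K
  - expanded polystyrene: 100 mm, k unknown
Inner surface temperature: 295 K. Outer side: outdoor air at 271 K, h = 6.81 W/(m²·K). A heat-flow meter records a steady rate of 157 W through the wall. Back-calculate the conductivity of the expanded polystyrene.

Series thermal resistances:
R_aluminium = L/(kA) = 0.0032/(207×17.4) = 8.884×10^-7 K/W
R_outer film = 1/(h_o·A) = 1/(6.81×17.4) = 0.008439 K/W
Sum of known resistances R_other = 0.00844 K/W
Total R = ΔT/Q = 24/157 = 0.1529 K/W
R_expanded polystyrene = R_total − R_other = 0.1444 K/W
k = L/(R·A) = 0.1/(0.1444×17.4)

k ≈ 0.0398 W/(m·K)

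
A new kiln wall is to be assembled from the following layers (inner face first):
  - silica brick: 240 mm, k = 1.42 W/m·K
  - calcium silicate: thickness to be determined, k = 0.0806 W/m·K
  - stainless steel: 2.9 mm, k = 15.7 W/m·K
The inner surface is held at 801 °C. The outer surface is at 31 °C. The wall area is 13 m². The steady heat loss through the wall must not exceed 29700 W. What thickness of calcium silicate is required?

L ≈ 13.5 mm

Treating each layer as a thermal resistance in series:
R_silica brick = L/(kA) = 0.24/(1.42×13) = 0.013 K/W
R_stainless steel = L/(kA) = 0.0029/(15.7×13) = 1.421×10^-5 K/W
Sum of the known resistances R_other = 0.01302 K/W
Required total resistance R_tot = ΔT/Q_allow = 770/29700 = 0.02593 K/W
R_calcium silicate = R_tot − R_other = 0.01291 K/W
L = R·k·A = 0.01291×0.0806×13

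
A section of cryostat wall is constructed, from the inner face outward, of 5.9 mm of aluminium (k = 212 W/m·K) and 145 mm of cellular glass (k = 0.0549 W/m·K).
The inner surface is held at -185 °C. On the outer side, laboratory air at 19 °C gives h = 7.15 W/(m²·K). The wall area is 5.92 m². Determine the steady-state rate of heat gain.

Thermal resistances in series:
R_aluminium = L/(kA) = 0.0059/(212×5.92) = 4.701×10^-6 K/W
R_cellular glass = L/(kA) = 0.145/(0.0549×5.92) = 0.4461 K/W
R_outer film = 1/(h_o·A) = 1/(7.15×5.92) = 0.02363 K/W
R_total = 0.4698 K/W
Q = ΔT / R_total = 204 / 0.4698

Q ≈ 434 W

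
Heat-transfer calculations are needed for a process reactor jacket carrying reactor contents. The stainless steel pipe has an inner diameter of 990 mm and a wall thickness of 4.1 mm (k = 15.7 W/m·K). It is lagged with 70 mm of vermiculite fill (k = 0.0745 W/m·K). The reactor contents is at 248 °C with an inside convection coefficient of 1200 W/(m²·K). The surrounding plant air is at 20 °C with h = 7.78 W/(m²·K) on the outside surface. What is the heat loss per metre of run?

q′ ≈ 720 W/m

Treating each annulus and film as a series resistance:
R_inner film = 1/(h_i·2πr₁L) = 1/(1200×2π×0.495×1) = 2.679×10^-4 K/W
R_stainless steel pipe wall = ln(499.1/495)/(2π×15.7×1) = 8.362×10^-5 K/W
R_vermiculite fill = ln(569.1/499.1)/(2π×0.0745×1) = 0.2804 K/W
R_outer film = 1/(h_o·2πr_oL) = 1/(7.78×2π×0.5691×1) = 0.03595 K/W
R_total = 0.3167 K/W
Q = ΔT/R_total = 228/0.3167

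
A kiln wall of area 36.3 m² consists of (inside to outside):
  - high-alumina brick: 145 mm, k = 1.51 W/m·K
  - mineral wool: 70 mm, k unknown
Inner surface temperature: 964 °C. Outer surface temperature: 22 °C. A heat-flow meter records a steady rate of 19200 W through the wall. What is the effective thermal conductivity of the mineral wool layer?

Thermal resistances in series:
R_high-alumina brick = L/(kA) = 0.145/(1.51×36.3) = 0.002645 K/W
Sum of known resistances R_other = 0.002645 K/W
Total R = ΔT/Q = 942/19200 = 0.04906 K/W
R_mineral wool = R_total − R_other = 0.04642 K/W
k = L/(R·A) = 0.07/(0.04642×36.3)

k ≈ 0.0415 W/(m·K)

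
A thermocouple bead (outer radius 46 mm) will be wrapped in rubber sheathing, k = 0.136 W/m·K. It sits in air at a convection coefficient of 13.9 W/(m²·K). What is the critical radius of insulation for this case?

For a sphere r_cr = 2k/h = 2×0.136/13.9
r_cr = 19.6 mm; since the bare radius (46 mm) is above r_cr, any added insulation will reduce heat loss.

r_cr ≈ 19.6 mm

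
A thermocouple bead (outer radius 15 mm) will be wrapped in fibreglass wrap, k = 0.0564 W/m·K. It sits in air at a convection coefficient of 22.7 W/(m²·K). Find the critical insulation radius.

For a sphere r_cr = 2k/h = 2×0.0564/22.7
r_cr = 4.97 mm; since the bare radius (15 mm) is above r_cr, any added insulation will reduce heat loss.

r_cr ≈ 4.97 mm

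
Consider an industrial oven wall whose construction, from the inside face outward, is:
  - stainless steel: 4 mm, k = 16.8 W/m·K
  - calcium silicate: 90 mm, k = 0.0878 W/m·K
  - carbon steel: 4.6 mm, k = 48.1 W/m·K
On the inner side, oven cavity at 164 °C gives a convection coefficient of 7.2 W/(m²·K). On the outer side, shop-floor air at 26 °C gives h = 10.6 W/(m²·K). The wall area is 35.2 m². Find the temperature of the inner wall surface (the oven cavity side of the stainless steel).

Model the wall as resistances in series:
R_inner film = 1/(h_i·A) = 1/(7.2×35.2) = 0.003946 K/W
R_stainless steel = L/(kA) = 0.004/(16.8×35.2) = 6.764×10^-6 K/W
R_calcium silicate = L/(kA) = 0.09/(0.0878×35.2) = 0.02912 K/W
R_carbon steel = L/(kA) = 0.0046/(48.1×35.2) = 2.717×10^-6 K/W
R_outer film = 1/(h_o·A) = 1/(10.6×35.2) = 0.00268 K/W
R_total = 0.03576 K/W;  Q = ΔT/R_total = 138/0.03576 = 3859 W
T_interface = T_inner − Q·ΣR(inner→interface) = 164 − 3860×0.003946

T ≈ 149 °C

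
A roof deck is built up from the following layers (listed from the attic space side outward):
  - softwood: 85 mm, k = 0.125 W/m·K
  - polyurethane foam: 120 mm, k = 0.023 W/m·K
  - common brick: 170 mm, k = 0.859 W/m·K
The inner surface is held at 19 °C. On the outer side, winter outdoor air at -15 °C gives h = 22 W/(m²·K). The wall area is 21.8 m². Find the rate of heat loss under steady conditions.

Q ≈ 121 W

Using the resistance-network approach (series):
R_softwood = L/(kA) = 0.085/(0.125×21.8) = 0.03119 K/W
R_polyurethane foam = L/(kA) = 0.12/(0.023×21.8) = 0.2393 K/W
R_common brick = L/(kA) = 0.17/(0.859×21.8) = 0.009078 K/W
R_outer film = 1/(h_o·A) = 1/(22×21.8) = 0.002085 K/W
R_total = 0.2817 K/W
Q = ΔT / R_total = 34 / 0.2817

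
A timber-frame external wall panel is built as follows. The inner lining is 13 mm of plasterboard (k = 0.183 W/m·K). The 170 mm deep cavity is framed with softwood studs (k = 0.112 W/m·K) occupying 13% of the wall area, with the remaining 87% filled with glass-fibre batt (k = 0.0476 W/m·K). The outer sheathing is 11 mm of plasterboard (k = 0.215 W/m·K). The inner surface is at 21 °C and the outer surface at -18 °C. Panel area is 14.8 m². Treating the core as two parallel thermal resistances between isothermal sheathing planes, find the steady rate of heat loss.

Q ≈ 183 W

Sheathing layers in series; stud and cavity paths in parallel between them.
R_inner = 0.013/(0.183×14.8) = 0.0048 K/W
R_stud  = 0.17/(0.112×0.13×14.8) = 0.7889 K/W
R_cav   = 0.17/(0.0476×0.87×14.8) = 0.2774 K/W
1/R_core = 1/R_stud + 1/R_cav → R_core = 0.2052 K/W
R_outer = 0.011/(0.215×14.8) = 0.003457 K/W
R_total = 0.2135 K/W
Q = ΔT/R_total = 39/0.2135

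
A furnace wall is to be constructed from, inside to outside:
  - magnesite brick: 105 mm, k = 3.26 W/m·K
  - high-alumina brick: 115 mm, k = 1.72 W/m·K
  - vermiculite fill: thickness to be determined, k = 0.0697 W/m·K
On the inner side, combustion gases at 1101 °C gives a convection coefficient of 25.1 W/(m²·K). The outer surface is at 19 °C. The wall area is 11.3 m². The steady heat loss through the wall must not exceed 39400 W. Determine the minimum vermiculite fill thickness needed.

Using the resistance-network approach (series):
R_inner film = 1/(h_i·A) = 1/(25.1×11.3) = 0.003526 K/W
R_magnesite brick = L/(kA) = 0.105/(3.26×11.3) = 0.00285 K/W
R_high-alumina brick = L/(kA) = 0.115/(1.72×11.3) = 0.005917 K/W
Sum of the known resistances R_other = 0.01229 K/W
Required total resistance R_tot = ΔT/Q_allow = 1082/39400 = 0.02746 K/W
R_vermiculite fill = R_tot − R_other = 0.01517 K/W
L = R·k·A = 0.01517×0.0697×11.3

L ≈ 11.9 mm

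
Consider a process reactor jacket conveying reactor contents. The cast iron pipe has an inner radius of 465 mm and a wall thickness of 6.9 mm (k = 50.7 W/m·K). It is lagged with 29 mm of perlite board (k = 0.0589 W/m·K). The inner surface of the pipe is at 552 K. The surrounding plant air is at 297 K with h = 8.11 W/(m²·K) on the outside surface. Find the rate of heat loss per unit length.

Per-layer cylindrical resistances, series-summed:
R_cast iron pipe wall = ln(471.9/465)/(2π×50.7×1) = 4.624×10^-5 K/W
R_perlite board = ln(500.9/471.9)/(2π×0.0589×1) = 0.1612 K/W
R_outer film = 1/(h_o·2πr_oL) = 1/(8.11×2π×0.5009×1) = 0.03918 K/W
R_total = 0.2004 K/W
Q = ΔT/R_total = 255/0.2004

q′ ≈ 1270 W/m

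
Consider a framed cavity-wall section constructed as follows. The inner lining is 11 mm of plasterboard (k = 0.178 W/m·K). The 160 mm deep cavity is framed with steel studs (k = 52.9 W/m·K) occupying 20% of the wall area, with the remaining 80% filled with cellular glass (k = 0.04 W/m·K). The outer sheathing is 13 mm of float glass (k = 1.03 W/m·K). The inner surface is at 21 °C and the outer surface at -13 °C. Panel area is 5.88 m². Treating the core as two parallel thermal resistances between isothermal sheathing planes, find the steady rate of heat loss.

Q ≈ 2230 W

Sheathing layers in series; stud and cavity paths in parallel between them.
R_inner = 0.011/(0.178×5.88) = 0.01051 K/W
R_stud  = 0.16/(52.9×0.2×5.88) = 0.002572 K/W
R_cav   = 0.16/(0.04×0.8×5.88) = 0.8503 K/W
1/R_core = 1/R_stud + 1/R_cav → R_core = 0.002564 K/W
R_outer = 0.013/(1.03×5.88) = 0.002146 K/W
R_total = 0.01522 K/W
Q = ΔT/R_total = 34/0.01522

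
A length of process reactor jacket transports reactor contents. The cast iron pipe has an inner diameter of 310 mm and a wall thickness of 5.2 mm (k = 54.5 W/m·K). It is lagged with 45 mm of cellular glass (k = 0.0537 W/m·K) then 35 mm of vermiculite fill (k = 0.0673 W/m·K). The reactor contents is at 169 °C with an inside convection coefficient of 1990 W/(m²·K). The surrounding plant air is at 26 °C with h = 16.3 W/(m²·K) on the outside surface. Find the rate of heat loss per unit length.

q′ ≈ 125 W/m

For a radial system each layer contributes R = ln(r_out/r_in)/(2πkL); films add R = 1/(hA).
R_inner film = 1/(h_i·2πr₁L) = 1/(1990×2π×0.155×1) = 5.16×10^-4 K/W
R_cast iron pipe wall = ln(160.2/155)/(2π×54.5×1) = 9.636×10^-5 K/W
R_cellular glass = ln(205.2/160.2)/(2π×0.0537×1) = 0.7337 K/W
R_vermiculite fill = ln(240.2/205.2)/(2π×0.0673×1) = 0.3724 K/W
R_outer film = 1/(h_o·2πr_oL) = 1/(16.3×2π×0.2402×1) = 0.04065 K/W
R_total = 1.147 K/W
Q = ΔT/R_total = 143/1.147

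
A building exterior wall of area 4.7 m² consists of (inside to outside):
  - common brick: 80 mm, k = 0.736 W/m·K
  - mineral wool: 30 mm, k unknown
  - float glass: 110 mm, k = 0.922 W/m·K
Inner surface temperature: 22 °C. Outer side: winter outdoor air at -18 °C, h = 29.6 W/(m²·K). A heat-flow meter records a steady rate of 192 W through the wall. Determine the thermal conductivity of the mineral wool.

k ≈ 0.0418 W/(m·K)

Model the wall as resistances in series:
R_common brick = L/(kA) = 0.08/(0.736×4.7) = 0.02313 K/W
R_float glass = L/(kA) = 0.11/(0.922×4.7) = 0.02538 K/W
R_outer film = 1/(h_o·A) = 1/(29.6×4.7) = 0.007188 K/W
Sum of known resistances R_other = 0.0557 K/W
Total R = ΔT/Q = 40/192 = 0.2083 K/W
R_mineral wool = R_total − R_other = 0.1526 K/W
k = L/(R·A) = 0.03/(0.1526×4.7)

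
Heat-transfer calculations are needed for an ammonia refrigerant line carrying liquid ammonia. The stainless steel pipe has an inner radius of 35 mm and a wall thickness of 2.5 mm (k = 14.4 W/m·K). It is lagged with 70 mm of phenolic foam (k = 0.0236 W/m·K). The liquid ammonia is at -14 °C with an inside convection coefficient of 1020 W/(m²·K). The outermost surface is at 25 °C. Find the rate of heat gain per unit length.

q′ ≈ 5.49 W/m

Cylindrical conduction, so R = ln(r₂/r₁)/(2πkL) per layer, in series:
R_inner film = 1/(h_i·2πr₁L) = 1/(1020×2π×0.035×1) = 0.004458 K/W
R_stainless steel pipe wall = ln(37.5/35)/(2π×14.4×1) = 7.625×10^-4 K/W
R_phenolic foam = ln(107.5/37.5)/(2π×0.0236×1) = 7.102 K/W
R_total = 7.108 K/W
Q = ΔT/R_total = 39/7.108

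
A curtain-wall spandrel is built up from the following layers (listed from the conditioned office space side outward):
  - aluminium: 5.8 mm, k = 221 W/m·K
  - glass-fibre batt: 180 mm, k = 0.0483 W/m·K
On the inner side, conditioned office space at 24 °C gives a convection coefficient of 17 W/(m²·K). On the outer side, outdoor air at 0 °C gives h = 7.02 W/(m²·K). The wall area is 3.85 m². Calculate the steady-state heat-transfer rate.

Model the wall as resistances in series:
R_inner film = 1/(h_i·A) = 1/(17×3.85) = 0.01528 K/W
R_aluminium = L/(kA) = 0.0058/(221×3.85) = 6.817×10^-6 K/W
R_glass-fibre batt = L/(kA) = 0.18/(0.0483×3.85) = 0.968 K/W
R_outer film = 1/(h_o·A) = 1/(7.02×3.85) = 0.037 K/W
R_total = 1.02 K/W
Q = ΔT / R_total = 24 / 1.02

Q ≈ 23.5 W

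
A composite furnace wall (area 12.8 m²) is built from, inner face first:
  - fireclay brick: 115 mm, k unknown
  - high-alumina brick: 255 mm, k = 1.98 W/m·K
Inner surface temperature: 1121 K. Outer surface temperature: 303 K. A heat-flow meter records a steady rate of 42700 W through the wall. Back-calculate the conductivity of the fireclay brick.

k ≈ 0.988 W/(m·K)

Using the resistance-network approach (series):
R_high-alumina brick = L/(kA) = 0.255/(1.98×12.8) = 0.01006 K/W
Sum of known resistances R_other = 0.01006 K/W
Total R = ΔT/Q = 818/42700 = 0.01916 K/W
R_fireclay brick = R_total − R_other = 0.009095 K/W
k = L/(R·A) = 0.115/(0.009095×12.8)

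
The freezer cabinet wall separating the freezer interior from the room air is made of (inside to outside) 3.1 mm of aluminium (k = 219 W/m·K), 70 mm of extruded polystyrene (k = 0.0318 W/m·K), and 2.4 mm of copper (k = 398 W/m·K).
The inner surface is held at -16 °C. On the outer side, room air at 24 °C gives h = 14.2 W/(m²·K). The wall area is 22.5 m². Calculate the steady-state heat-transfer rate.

Q ≈ 396 W

Model the wall as resistances in series:
R_aluminium = L/(kA) = 0.0031/(219×22.5) = 6.291×10^-7 K/W
R_extruded polystyrene = L/(kA) = 0.07/(0.0318×22.5) = 0.09783 K/W
R_copper = L/(kA) = 0.0024/(398×22.5) = 2.68×10^-7 K/W
R_outer film = 1/(h_o·A) = 1/(14.2×22.5) = 0.00313 K/W
R_total = 0.101 K/W
Q = ΔT / R_total = 40 / 0.101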